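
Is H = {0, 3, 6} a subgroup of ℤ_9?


Subgroup test for H = {0, 3, 6} in (ℤ_9, +):
(1) 0 ∈ H? Yes
(2) Closure: for all a,b ∈ H, (a+b) mod 9 ∈ H? Yes
(3) Inverses: for all a ∈ H, -a mod 9 ∈ H? Yes

Yes, H is a subgroup of ℤ_9


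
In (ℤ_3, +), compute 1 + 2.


Operation: addition mod 3
1 + 2 = (a + b) mod 3 with a = 1, b = 2

1 + 2 = 0


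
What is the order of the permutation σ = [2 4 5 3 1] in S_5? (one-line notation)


Cycle decomposition: (1 2 4 3 5)
Cycle lengths: 5
Order = lcm(5) = 5

ord(σ) = 5


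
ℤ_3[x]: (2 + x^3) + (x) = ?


Add coefficients mod 3:
x^0: 2 + 0 = 2 (mod 3)
x^1: 0 + 1 = 1 (mod 3)
x^2: 0 + 0 = 0 (mod 3)
x^3: 1 + 0 = 1 (mod 3)
Result: 2 + x + x^3

f + g = 2 + x + x^3


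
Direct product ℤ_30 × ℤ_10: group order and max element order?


|ℤ_30 × ℤ_10| = 30 × 10 = 300
Max element order = lcm(30,10) = 30
Cyclic? No (gcd=10)

|ℤ_30×ℤ_10| = 300, max element order = 30


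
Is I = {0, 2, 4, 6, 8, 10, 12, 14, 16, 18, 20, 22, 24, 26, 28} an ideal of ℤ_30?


Check ideal conditions for I = {0, 2, 4, 6, 8, 10, 12, 14, 16, 18, 20, 22, 24, 26, 28} in ℤ_30:
(1) I is an additive subgroup? Yes
(2) For r ∈ ℤ_30 and a ∈ I: r·a ∈ I? Yes

Yes, I is an ideal of ℤ_30


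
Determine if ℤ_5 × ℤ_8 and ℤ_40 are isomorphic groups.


Comparing ℤ_5 × ℤ_8 and ℤ_40:
gcd(5,8) = 1, so ℤ_5 × ℤ_8 ≅ ℤ_40 (CRT)

Yes, ℤ_5 × ℤ_8 ≅ ℤ_40


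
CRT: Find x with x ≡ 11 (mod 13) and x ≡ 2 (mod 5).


m₁ = 13, m₂ = 5, gcd = 1, so CRT applies. M = m₁·m₂ = 65
Let M₁ = M/m₁ = 5, M₂ = M/m₂ = 13
Find y₁ ≡ M₁⁻¹ (mod m₁): 5⁻¹ ≡ 8 (mod 13)
Find y₂ ≡ M₂⁻¹ (mod m₂): 13⁻¹ ≡ 2 (mod 5)
x = a₁·M₁·y₁ + a₂·M₂·y₂ = 11·5·8 + 2·13·2 = 492
Reduce mod 65: x ≡ 37
Check: 37 mod 13 = 11 ✓, 37 mod 5 = 2 ✓

x ≡ 37 (mod 65)


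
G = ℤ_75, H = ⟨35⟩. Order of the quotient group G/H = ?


|⟨35⟩| = n / gcd(35, 75) = 75 / 5 = 15
H is normal (ℤ_75 is abelian).
|G/H| = |G| / |H| = 75 / 15 = 5

|G/H| = 5


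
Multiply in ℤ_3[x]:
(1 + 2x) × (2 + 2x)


Expand and collect like terms; reduce coefficients mod 3:
x^0: 1·2 = 2 ≡ 2 (mod 3)
x^1: 1·2 + 2·2 = 6 ≡ 0 (mod 3)
x^2: 2·2 = 4 ≡ 1 (mod 3)
Result: 2 + x^2

f · g = 2 + x^2


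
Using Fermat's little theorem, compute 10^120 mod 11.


Fermat's little theorem: if p is prime and gcd(a,p)=1, then a^(p-1) ≡ 1 (mod p)
p = 11 is prime, gcd(10,11) = 1
Reduce exponent: 120 mod 10 = 0
So 10^120 ≡ 10^0 (mod 11)
10^0 = 1

10^120 ≡ 1 (mod 11)


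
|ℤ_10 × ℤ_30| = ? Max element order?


|ℤ_10 × ℤ_30| = 10 × 30 = 300
Max element order = lcm(10,30) = 30
Cyclic? No (gcd=10)

|ℤ_10×ℤ_30| = 300, max element order = 30


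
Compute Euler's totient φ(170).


Factor n: 170 = 2 × 5 × 17
φ(n) = n · ∏(1 - 1/p) over distinct primes p | n
φ(170) = 170 · (1 - 1/2) · (1 - 1/5) · (1 - 1/17) = 64

φ(170) = 64


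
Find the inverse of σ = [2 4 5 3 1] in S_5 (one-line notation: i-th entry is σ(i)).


To find σ⁻¹, swap domain and range:
σ(1) = 2 → σ⁻¹(2) = 1
σ(2) = 4 → σ⁻¹(4) = 2
σ(3) = 5 → σ⁻¹(5) = 3
σ(4) = 3 → σ⁻¹(3) = 4
σ(5) = 1 → σ⁻¹(1) = 5

σ⁻¹ = [5 1 4 2 3]


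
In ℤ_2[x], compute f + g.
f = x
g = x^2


Add coefficients mod 2:
x^0: 0 + 0 = 0 (mod 2)
x^1: 1 + 0 = 1 (mod 2)
x^2: 0 + 1 = 1 (mod 2)
Result: x + x^2

f + g = x + x^2


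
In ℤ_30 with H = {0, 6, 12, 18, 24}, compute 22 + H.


22 + H = {22 + h (mod 30) : h ∈ H}
22+0=22, 22+6=28, 22+12=4, 22+18=10, 22+24=16
22 + H = {4, 10, 16, 22, 28} = 4 + H

22 + H = {4, 10, 16, 22, 28}


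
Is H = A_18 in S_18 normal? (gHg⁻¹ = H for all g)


H = A_18 in S_18
A_18 has index 2 in S_18, and every subgroup of index 2 is normal

Yes, normal subgroup


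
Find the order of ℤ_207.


ℤ_n has n elements.

|ℤ_207| = 207


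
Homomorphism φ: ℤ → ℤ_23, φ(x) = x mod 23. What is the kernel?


Kernel = preimage of identity
ker(φ) = {x ∈ ℤ : x ≡ 0 (mod 23)} = 23ℤ = {0, ±23, ±46, ...}

ker(φ) = 23ℤ


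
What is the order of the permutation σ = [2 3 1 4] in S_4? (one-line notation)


Cycle decomposition: (1 2 3)
Cycle lengths: 3
Order = lcm(3) = 3

ord(σ) = 3


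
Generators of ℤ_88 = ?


g generates ℤ_n iff gcd(g,n) = 1
Prime factors of 88: 2, 11
Generators are g ∈ {1,...,87} not divisible by any of these primes.
Generators: {1, 3, 5, 7, 9, 13, 15, 17, 19, 21, 23, 25, 27, 29, 31, 35, 37, 39, 41, 43, 45, 47, 49, 51, 53, 57, 59, 61, 63, 65, 67, 69, 71, 73, 75, 79, 81, 83, 85, 87}
Number of generators = φ(88) = 40

Generators of ℤ_88 = {1, 3, 5, 7, 9, 13, 15, 17, 19, 21, 23, 25, 27, 29, 31, 35, 37, 39, 41, 43, 45, 47, 49, 51, 53, 57, 59, 61, 63, 65, 67, 69, 71, 73, 75, 79, 81, 83, 85, 87}


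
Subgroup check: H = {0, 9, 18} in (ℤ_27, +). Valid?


Subgroup test for H = {0, 9, 18} in (ℤ_27, +):
(1) 0 ∈ H? Yes
(2) Closure: for all a,b ∈ H, (a+b) mod 27 ∈ H? Yes
(3) Inverses: for all a ∈ H, -a mod 27 ∈ H? Yes

Yes, H is a subgroup of ℤ_27


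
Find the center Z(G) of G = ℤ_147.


Z(G) = {g ∈ G | gx = xg for all x ∈ G}
ℤ_147 is abelian, so Z(G) = G

Z(ℤ_147) = ℤ_147


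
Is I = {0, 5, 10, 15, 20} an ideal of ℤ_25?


Check ideal conditions for I = {0, 5, 10, 15, 20} in ℤ_25:
(1) I is an additive subgroup? Yes
(2) For r ∈ ℤ_25 and a ∈ I: r·a ∈ I? Yes

Yes, I is an ideal of ℤ_25


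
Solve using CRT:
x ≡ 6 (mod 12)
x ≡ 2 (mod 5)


m₁ = 12, m₂ = 5, gcd = 1, so CRT applies. M = m₁·m₂ = 60
Let M₁ = M/m₁ = 5, M₂ = M/m₂ = 12
Find y₁ ≡ M₁⁻¹ (mod m₁): 5⁻¹ ≡ 5 (mod 12)
Find y₂ ≡ M₂⁻¹ (mod m₂): 12⁻¹ ≡ 3 (mod 5)
x = a₁·M₁·y₁ + a₂·M₂·y₂ = 6·5·5 + 2·12·3 = 222
Reduce mod 60: x ≡ 42
Check: 42 mod 12 = 6 ✓, 42 mod 5 = 2 ✓

x ≡ 42 (mod 60)


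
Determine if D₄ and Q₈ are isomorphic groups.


Comparing D₄ and Q₈:
D₄ has 5 elements of order 2; Q₈ has only 1

No, D₄ ≇ Q₈


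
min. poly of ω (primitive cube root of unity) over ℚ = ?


ω satisfies x² + x + 1 = 0 (the cyclotomic polynomial Φ₃)

Minimal polynomial: x² + x + 1


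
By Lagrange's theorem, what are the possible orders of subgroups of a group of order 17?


Lagrange's theorem: |H| divides |G|
|G| = 17
Divisors of 17: 1, 17

Possible subgroup orders: {1, 17}


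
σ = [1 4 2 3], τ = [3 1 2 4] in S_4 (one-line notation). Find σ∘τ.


σ∘τ: apply τ first, then σ
1 →τ 3 →σ 2
2 →τ 1 →σ 1
3 →τ 2 →σ 4
4 →τ 4 →σ 3

σ∘τ = [2 1 4 3]


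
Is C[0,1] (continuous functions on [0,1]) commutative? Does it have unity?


pointwise +,× is commutative with unity (constant 1); but bump functions with disjoint support multiply to 0 — zero divisors, so not an integral domain
Commutative: Yes
Integral domain: No
Has unity: Yes

C[0,1] (continuous functions on [0,1]): Commutative=Yes, Unity=Yes


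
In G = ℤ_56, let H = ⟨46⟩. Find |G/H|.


|⟨46⟩| = n / gcd(46, 56) = 56 / 2 = 28
H is normal (ℤ_56 is abelian).
|G/H| = |G| / |H| = 56 / 28 = 2

|G/H| = 2


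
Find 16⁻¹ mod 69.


Use the extended Euclidean algorithm to write 1 = 16·s + 69·t; then s mod 69 is the inverse.
Euclidean algorithm:
  16 = 0·69 + 16
  69 = 4·16 + 5
  16 = 3·5 + 1
  5 = 5·1 + 0
gcd(16,69) = 1
Back-substitution gives: 16·(13) + 69·(-3) = 1
So 16⁻¹ ≡ 13 ≡ 13 (mod 69)
Check: 16 × 13 = 208 ≡ 1 (mod 69) ✓

16⁻¹ ≡ 13 (mod 69)


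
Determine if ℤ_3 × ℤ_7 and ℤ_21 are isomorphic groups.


Comparing ℤ_3 × ℤ_7 and ℤ_21:
gcd(3,7) = 1, so ℤ_3 × ℤ_7 ≅ ℤ_21 (CRT)

Yes, ℤ_3 × ℤ_7 ≅ ℤ_21


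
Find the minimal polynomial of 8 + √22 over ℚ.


Let α = 8 + √22. Then α - 8 = √22, so (α - 8)² = 22, giving α² - 16α + 42 = 0. Degree 2 and α ∉ ℚ, so this is the minimal polynomial.

Minimal polynomial: x² - 16x + 42


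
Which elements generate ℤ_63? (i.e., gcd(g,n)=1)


g generates ℤ_n iff gcd(g,n) = 1
Prime factors of 63: 3, 7
Generators are g ∈ {1,...,62} not divisible by any of these primes.
Generators: {1, 2, 4, 5, 8, 10, 11, 13, 16, 17, 19, 20, 22, 23, 25, 26, 29, 31, 32, 34, 37, 38, 40, 41, 43, 44, 46, 47, 50, 52, 53, 55, 58, 59, 61, 62}
Number of generators = φ(63) = 36

Generators of ℤ_63 = {1, 2, 4, 5, 8, 10, 11, 13, 16, 17, 19, 20, 22, 23, 25, 26, 29, 31, 32, 34, 37, 38, 40, 41, 43, 44, 46, 47, 50, 52, 53, 55, 58, 59, 61, 62}


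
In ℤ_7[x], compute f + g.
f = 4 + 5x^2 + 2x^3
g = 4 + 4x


Add coefficients mod 7:
x^0: 4 + 4 = 1 (mod 7)
x^1: 0 + 4 = 4 (mod 7)
x^2: 5 + 0 = 5 (mod 7)
x^3: 2 + 0 = 2 (mod 7)
Result: 1 + 4x + 5x^2 + 2x^3

f + g = 1 + 4x + 5x^2 + 2x^3


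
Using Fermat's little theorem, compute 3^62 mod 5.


Fermat's little theorem: if p is prime and gcd(a,p)=1, then a^(p-1) ≡ 1 (mod p)
p = 5 is prime, gcd(3,5) = 1
Reduce exponent: 62 mod 4 = 2
So 3^62 ≡ 3^2 (mod 5)
3^2 mod 5 = 4

3^62 ≡ 4 (mod 5)


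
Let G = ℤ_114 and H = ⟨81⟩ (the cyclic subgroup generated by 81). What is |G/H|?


|⟨81⟩| = n / gcd(81, 114) = 114 / 3 = 38
H is normal (ℤ_114 is abelian).
|G/H| = |G| / |H| = 114 / 38 = 3

|G/H| = 3


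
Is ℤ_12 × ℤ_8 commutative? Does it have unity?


Direct product ring; commutative with unity (1,1); but (1,0)·(0,1) = (0,0) gives zero divisors, so not an integral domain
Commutative: Yes
Integral domain: No
Has unity: Yes

ℤ_12 × ℤ_8: Commutative=Yes, Unity=Yes


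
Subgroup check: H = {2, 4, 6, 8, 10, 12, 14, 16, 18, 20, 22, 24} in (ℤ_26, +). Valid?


Subgroup test for H = {2, 4, 6, 8, 10, 12, 14, 16, 18, 20, 22, 24} in (ℤ_26, +):
(1) 0 ∈ H? No
(2) Closure: for all a,b ∈ H, (a+b) mod 26 ∈ H? No  [counterexample: 2 + 24 = 0 ∉ H]
(3) Inverses: for all a ∈ H, -a mod 26 ∈ H? Yes

No, H is not a subgroup of ℤ_26


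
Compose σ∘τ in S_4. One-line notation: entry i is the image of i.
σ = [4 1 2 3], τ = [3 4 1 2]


σ∘τ: apply τ first, then σ
1 →τ 3 →σ 2
2 →τ 4 →σ 3
3 →τ 1 →σ 4
4 →τ 2 →σ 1

σ∘τ = [2 3 4 1]


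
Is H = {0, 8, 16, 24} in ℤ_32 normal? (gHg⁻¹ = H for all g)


H = {0, 8, 16, 24} in ℤ_32
ℤ_32 is abelian; every subgroup of an abelian group is normal

Yes, normal subgroup


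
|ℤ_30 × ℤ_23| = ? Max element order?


|ℤ_30 × ℤ_23| = 30 × 23 = 690
Max element order = lcm(30,23) = 690
Cyclic? Yes (gcd=1)

|ℤ_30×ℤ_23| = 690, max element order = 690


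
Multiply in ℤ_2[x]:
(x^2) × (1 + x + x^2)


Expand and collect like terms; reduce coefficients mod 2:
x^0: 0·1 = 0 ≡ 0 (mod 2)
x^1: 0·1 + 0·1 = 0 ≡ 0 (mod 2)
x^2: 0·1 + 0·1 + 1·1 = 1 ≡ 1 (mod 2)
x^3: 0·1 + 1·1 = 1 ≡ 1 (mod 2)
x^4: 1·1 = 1 ≡ 1 (mod 2)
Result: x^2 + x^3 + x^4

f · g = x^2 + x^3 + x^4


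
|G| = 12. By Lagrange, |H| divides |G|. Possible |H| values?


Lagrange's theorem: |H| divides |G|
|G| = 12
Divisors of 12: 1, 2, 3, 4, 6, 12

Possible subgroup orders: {1, 2, 3, 4, 6, 12}


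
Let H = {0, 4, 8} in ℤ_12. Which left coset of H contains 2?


2 + H = {2 + h (mod 12) : h ∈ H}
2+0=2, 2+4=6, 2+8=10

2 + H = {2, 6, 10}


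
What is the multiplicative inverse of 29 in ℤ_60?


Use the extended Euclidean algorithm to write 1 = 29·s + 60·t; then s mod 60 is the inverse.
Euclidean algorithm:
  29 = 0·60 + 29
  60 = 2·29 + 2
  29 = 14·2 + 1
  2 = 2·1 + 0
gcd(29,60) = 1
Back-substitution gives: 29·(29) + 60·(-14) = 1
So 29⁻¹ ≡ 29 ≡ 29 (mod 60)
Check: 29 × 29 = 841 ≡ 1 (mod 60) ✓

29⁻¹ ≡ 29 (mod 60)


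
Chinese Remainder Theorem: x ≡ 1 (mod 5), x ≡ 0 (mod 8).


m₁ = 5, m₂ = 8, gcd = 1, so CRT applies. M = m₁·m₂ = 40
Let M₁ = M/m₁ = 8, M₂ = M/m₂ = 5
Find y₁ ≡ M₁⁻¹ (mod m₁): 8⁻¹ ≡ 2 (mod 5)
Find y₂ ≡ M₂⁻¹ (mod m₂): 5⁻¹ ≡ 5 (mod 8)
x = a₁·M₁·y₁ + a₂·M₂·y₂ = 1·8·2 + 0·5·5 = 16
Reduce mod 40: x ≡ 16
Check: 16 mod 5 = 1 ✓, 16 mod 8 = 0 ✓

x ≡ 16 (mod 40)


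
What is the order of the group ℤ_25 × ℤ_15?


|A × B| = |A| · |B|
|ℤ_25 × ℤ_15| = 25 × 15 = 375

|ℤ_25 × ℤ_15| = 375


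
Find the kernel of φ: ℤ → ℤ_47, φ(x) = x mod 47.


Kernel = preimage of identity
ker(φ) = {x ∈ ℤ : x ≡ 0 (mod 47)} = 47ℤ = {0, ±47, ±94, ...}

ker(φ) = 47ℤ


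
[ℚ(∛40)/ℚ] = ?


∛40 has minimal polynomial x³ - 40 (irreducible over ℚ since 40 is not a perfect cube)

[ℚ(∛40)/ℚ] = 3


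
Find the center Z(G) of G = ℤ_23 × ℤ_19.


Z(G) = {g ∈ G | gx = xg for all x ∈ G}
Direct product of abelian groups is abelian, so Z(G) = G

Z(ℤ_23 × ℤ_19) = ℤ_23 × ℤ_19


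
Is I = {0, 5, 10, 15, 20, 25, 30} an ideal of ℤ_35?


Check ideal conditions for I = {0, 5, 10, 15, 20, 25, 30} in ℤ_35:
(1) I is an additive subgroup? Yes
(2) For r ∈ ℤ_35 and a ∈ I: r·a ∈ I? Yes

Yes, I is an ideal of ℤ_35


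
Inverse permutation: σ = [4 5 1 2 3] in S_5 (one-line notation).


To find σ⁻¹, swap domain and range:
σ(1) = 4 → σ⁻¹(4) = 1
σ(2) = 5 → σ⁻¹(5) = 2
σ(3) = 1 → σ⁻¹(1) = 3
σ(4) = 2 → σ⁻¹(2) = 4
σ(5) = 3 → σ⁻¹(3) = 5

σ⁻¹ = [3 4 5 1 2]


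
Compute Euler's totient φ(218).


Factor n: 218 = 2 × 109
φ(n) = n · ∏(1 - 1/p) over distinct primes p | n
φ(218) = 218 · (1 - 1/2) · (1 - 1/109) = 108

φ(218) = 108


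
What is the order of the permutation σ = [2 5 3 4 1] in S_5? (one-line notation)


Cycle decomposition: (1 2 5)
Cycle lengths: 3
Order = lcm(3) = 3

ord(σ) = 3


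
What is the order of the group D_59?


|D_n| = 2n (n rotations and n reflections)
|D_59| = 2×59 = 118

|D_59| = 118


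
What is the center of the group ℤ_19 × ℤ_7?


Z(G) = {g ∈ G | gx = xg for all x ∈ G}
Direct product of abelian groups is abelian, so Z(G) = G

Z(ℤ_19 × ℤ_7) = ℤ_19 × ℤ_7


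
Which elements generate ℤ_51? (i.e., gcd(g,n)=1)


g generates ℤ_n iff gcd(g,n) = 1
Prime factors of 51: 3, 17
Generators are g ∈ {1,...,50} not divisible by any of these primes.
Generators: {1, 2, 4, 5, 7, 8, 10, 11, 13, 14, 16, 19, 20, 22, 23, 25, 26, 28, 29, 31, 32, 35, 37, 38, 40, 41, 43, 44, 46, 47, 49, 50}
Number of generators = φ(51) = 32

Generators of ℤ_51 = {1, 2, 4, 5, 7, 8, 10, 11, 13, 14, 16, 19, 20, 22, 23, 25, 26, 28, 29, 31, 32, 35, 37, 38, 40, 41, 43, 44, 46, 47, 49, 50}


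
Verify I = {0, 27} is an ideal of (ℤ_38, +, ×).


Check ideal conditions for I = {0, 27} in ℤ_38:
(1) I is an additive subgroup? No
(2) For r ∈ ℤ_38 and a ∈ I: r·a ∈ I? No  [counterexample: r=2, a=27, r·a mod 38 = 16 ∉ I]

No, I is not an ideal of ℤ_38


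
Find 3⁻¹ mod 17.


Use the extended Euclidean algorithm to write 1 = 3·s + 17·t; then s mod 17 is the inverse.
Euclidean algorithm:
  3 = 0·17 + 3
  17 = 5·3 + 2
  3 = 1·2 + 1
  2 = 2·1 + 0
gcd(3,17) = 1
Back-substitution gives: 3·(6) + 17·(-1) = 1
So 3⁻¹ ≡ 6 ≡ 6 (mod 17)
Check: 3 × 6 = 18 ≡ 1 (mod 17) ✓

3⁻¹ ≡ 6 (mod 17)


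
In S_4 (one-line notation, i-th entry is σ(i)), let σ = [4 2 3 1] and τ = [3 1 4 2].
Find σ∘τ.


σ∘τ: apply τ first, then σ
1 →τ 3 →σ 3
2 →τ 1 →σ 4
3 →τ 4 →σ 1
4 →τ 2 →σ 2

σ∘τ = [3 4 1 2]


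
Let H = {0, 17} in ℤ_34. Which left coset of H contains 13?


13 + H = {13 + h (mod 34) : h ∈ H}
13+0=13, 13+17=30

13 + H = {13, 30}


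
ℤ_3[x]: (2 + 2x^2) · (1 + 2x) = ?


Expand and collect like terms; reduce coefficients mod 3:
x^0: 2·1 = 2 ≡ 2 (mod 3)
x^1: 2·2 + 0·1 = 4 ≡ 1 (mod 3)
x^2: 0·2 + 2·1 = 2 ≡ 2 (mod 3)
x^3: 2·2 = 4 ≡ 1 (mod 3)
Result: 2 + x + 2x^2 + x^3

f · g = 2 + x + 2x^2 + x^3


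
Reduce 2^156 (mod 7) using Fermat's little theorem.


Fermat's little theorem: if p is prime and gcd(a,p)=1, then a^(p-1) ≡ 1 (mod p)
p = 7 is prime, gcd(2,7) = 1
Reduce exponent: 156 mod 6 = 0
So 2^156 ≡ 2^0 (mod 7)
2^0 = 1

2^156 ≡ 1 (mod 7)


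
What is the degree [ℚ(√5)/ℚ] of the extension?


√5 has minimal polynomial x² - 5 (irreducible over ℚ since 5 is squarefree)

[ℚ(√5)/ℚ] = 2


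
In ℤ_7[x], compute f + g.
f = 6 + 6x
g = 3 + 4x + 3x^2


Add coefficients mod 7:
x^0: 6 + 3 = 2 (mod 7)
x^1: 6 + 4 = 3 (mod 7)
x^2: 0 + 3 = 3 (mod 7)
Result: 2 + 3x + 3x^2

f + g = 2 + 3x + 3x^2


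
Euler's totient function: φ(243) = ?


Factor n: 243 = 3^5
φ(n) = n · ∏(1 - 1/p) over distinct primes p | n
φ(243) = 243 · (1 - 1/3) = 162

φ(243) = 162


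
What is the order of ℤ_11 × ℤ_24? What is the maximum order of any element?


|ℤ_11 × ℤ_24| = 11 × 24 = 264
Max element order = lcm(11,24) = 264
Cyclic? Yes (gcd=1)

|ℤ_11×ℤ_24| = 264, max element order = 264


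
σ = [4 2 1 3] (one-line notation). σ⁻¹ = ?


To find σ⁻¹, swap domain and range:
σ(1) = 4 → σ⁻¹(4) = 1
σ(2) = 2 → σ⁻¹(2) = 2
σ(3) = 1 → σ⁻¹(1) = 3
σ(4) = 3 → σ⁻¹(3) = 4

σ⁻¹ = [3 2 4 1]


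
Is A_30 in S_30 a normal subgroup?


H = A_30 in S_30
A_30 has index 2 in S_30, and every subgroup of index 2 is normal

Yes, normal subgroup


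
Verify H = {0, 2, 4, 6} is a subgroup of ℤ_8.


Subgroup test for H = {0, 2, 4, 6} in (ℤ_8, +):
(1) 0 ∈ H? Yes
(2) Closure: for all a,b ∈ H, (a+b) mod 8 ∈ H? Yes
(3) Inverses: for all a ∈ H, -a mod 8 ∈ H? Yes

Yes, H is a subgroup of ℤ_8


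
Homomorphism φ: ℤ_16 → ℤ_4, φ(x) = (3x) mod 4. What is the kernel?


Kernel = preimage of identity
ker(φ) = {x ∈ ℤ_16 : 3x ≡ 0 (mod 4)}. Since 4 | 16, φ is well-defined. The kernel is the cyclic subgroup ⟨4⟩ of ℤ_16 (order 4), i.e. {0, 4, 8, 12}

ker(φ) = {0, 4, 8, 12}


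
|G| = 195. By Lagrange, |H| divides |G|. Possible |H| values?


Lagrange's theorem: |H| divides |G|
|G| = 195
Divisors of 195: 1, 3, 5, 13, 15, 39, 65, 195

Possible subgroup orders: {1, 3, 5, 13, 15, 39, 65, 195}


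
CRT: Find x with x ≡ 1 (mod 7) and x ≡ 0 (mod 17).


m₁ = 7, m₂ = 17, gcd = 1, so CRT applies. M = m₁·m₂ = 119
Let M₁ = M/m₁ = 17, M₂ = M/m₂ = 7
Find y₁ ≡ M₁⁻¹ (mod m₁): 17⁻¹ ≡ 5 (mod 7)
Find y₂ ≡ M₂⁻¹ (mod m₂): 7⁻¹ ≡ 5 (mod 17)
x = a₁·M₁·y₁ + a₂·M₂·y₂ = 1·17·5 + 0·7·5 = 85
Reduce mod 119: x ≡ 85
Check: 85 mod 7 = 1 ✓, 85 mod 17 = 0 ✓

x ≡ 85 (mod 119)


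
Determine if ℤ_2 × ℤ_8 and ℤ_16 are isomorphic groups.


Comparing ℤ_2 × ℤ_8 and ℤ_16:
gcd(2,8) = 2 ≠ 1. Max element order in ℤ_2×ℤ_8 is lcm(2,8) = 8 < 16, so it has no element of order 16

No, ℤ_2 × ℤ_8 ≇ ℤ_16


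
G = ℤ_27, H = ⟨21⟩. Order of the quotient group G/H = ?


|⟨21⟩| = n / gcd(21, 27) = 27 / 3 = 9
H is normal (ℤ_27 is abelian).
|G/H| = |G| / |H| = 27 / 9 = 3

|G/H| = 3


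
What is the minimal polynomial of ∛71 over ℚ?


∛71 satisfies x³ - 71 = 0, irreducible over ℚ (no rational root; 71 is not a perfect cube)

Minimal polynomial: x³ - 71


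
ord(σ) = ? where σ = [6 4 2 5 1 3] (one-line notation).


Cycle decomposition: (1 6 3 2 4 5)
Cycle lengths: 6
Order = lcm(6) = 6

ord(σ) = 6


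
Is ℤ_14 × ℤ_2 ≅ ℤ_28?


Comparing ℤ_14 × ℤ_2 and ℤ_28:
gcd(14,2) = 2 ≠ 1. Max element order in ℤ_14×ℤ_2 is lcm(14,2) = 14 < 28, so it has no element of order 28

No, ℤ_14 × ℤ_2 ≇ ℤ_28


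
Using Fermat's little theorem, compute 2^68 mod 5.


Fermat's little theorem: if p is prime and gcd(a,p)=1, then a^(p-1) ≡ 1 (mod p)
p = 5 is prime, gcd(2,5) = 1
Reduce exponent: 68 mod 4 = 0
So 2^68 ≡ 2^0 (mod 5)
2^0 = 1

2^68 ≡ 1 (mod 5)


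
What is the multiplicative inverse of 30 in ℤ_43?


Use the extended Euclidean algorithm to write 1 = 30·s + 43·t; then s mod 43 is the inverse.
Euclidean algorithm:
  30 = 0·43 + 30
  43 = 1·30 + 13
  30 = 2·13 + 4
  13 = 3·4 + 1
  4 = 4·1 + 0
gcd(30,43) = 1
Back-substitution gives: 30·(-10) + 43·(7) = 1
So 30⁻¹ ≡ -10 ≡ 33 (mod 43)
Check: 30 × 33 = 990 ≡ 1 (mod 43) ✓

30⁻¹ ≡ 33 (mod 43)


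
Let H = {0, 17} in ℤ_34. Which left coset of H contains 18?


18 + H = {18 + h (mod 34) : h ∈ H}
18+0=18, 18+17=1
18 + H = {1, 18} = 1 + H

18 + H = {1, 18}


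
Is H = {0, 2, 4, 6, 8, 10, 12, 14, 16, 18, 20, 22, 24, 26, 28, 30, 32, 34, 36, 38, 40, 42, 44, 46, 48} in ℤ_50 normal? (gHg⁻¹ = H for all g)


H = {0, 2, 4, 6, 8, 10, 12, 14, 16, 18, 20, 22, 24, 26, 28, 30, 32, 34, 36, 38, 40, 42, 44, 46, 48} in ℤ_50
ℤ_50 is abelian; every subgroup of an abelian group is normal

Yes, normal subgroup


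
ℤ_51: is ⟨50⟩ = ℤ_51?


g generates ℤ_n iff gcd(g, n) = 1
gcd(50, 51) = 1
Since gcd = 1, 50 is a generator.

Yes, 50 generates ℤ_51


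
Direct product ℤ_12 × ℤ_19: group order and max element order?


|ℤ_12 × ℤ_19| = 12 × 19 = 228
Max element order = lcm(12,19) = 228
Cyclic? Yes (gcd=1)

|ℤ_12×ℤ_19| = 228, max element order = 228


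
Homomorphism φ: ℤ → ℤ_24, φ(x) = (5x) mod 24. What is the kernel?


Kernel = preimage of identity
ker(φ) = {x ∈ ℤ : 5x ≡ 0 (mod 24)}. gcd(5,24) = 1, so 5x ≡ 0 (mod 24) ⟺ x ≡ 0 (mod 24/1 = 24). Hence ker(φ) = 24ℤ

ker(φ) = 24ℤ


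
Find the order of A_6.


|A_n| = n!/2 (even permutations)
|A_6| = 6!/2 = 720/2 = 360

|A_6| = 360


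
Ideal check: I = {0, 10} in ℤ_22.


Check ideal conditions for I = {0, 10} in ℤ_22:
(1) I is an additive subgroup? No
(2) For r ∈ ℤ_22 and a ∈ I: r·a ∈ I? No  [counterexample: r=2, a=10, r·a mod 22 = 20 ∉ I]

No, I is not an ideal of ℤ_22


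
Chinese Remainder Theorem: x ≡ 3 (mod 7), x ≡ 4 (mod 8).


m₁ = 7, m₂ = 8, gcd = 1, so CRT applies. M = m₁·m₂ = 56
Let M₁ = M/m₁ = 8, M₂ = M/m₂ = 7
Find y₁ ≡ M₁⁻¹ (mod m₁): 8⁻¹ ≡ 1 (mod 7)
Find y₂ ≡ M₂⁻¹ (mod m₂): 7⁻¹ ≡ 7 (mod 8)
x = a₁·M₁·y₁ + a₂·M₂·y₂ = 3·8·1 + 4·7·7 = 220
Reduce mod 56: x ≡ 52
Check: 52 mod 7 = 3 ✓, 52 mod 8 = 4 ✓

x ≡ 52 (mod 56)


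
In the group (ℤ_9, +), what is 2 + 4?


Operation: addition mod 9
2 + 4 = (a + b) mod 9 with a = 2, b = 4

2 + 4 = 6


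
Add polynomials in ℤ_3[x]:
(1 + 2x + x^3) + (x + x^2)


Add coefficients mod 3:
x^0: 1 + 0 = 1 (mod 3)
x^1: 2 + 1 = 0 (mod 3)
x^2: 0 + 1 = 1 (mod 3)
x^3: 1 + 0 = 1 (mod 3)
Result: 1 + x^2 + x^3

f + g = 1 + x^2 + x^3


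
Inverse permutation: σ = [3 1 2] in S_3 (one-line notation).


To find σ⁻¹, swap domain and range:
σ(1) = 3 → σ⁻¹(3) = 1
σ(2) = 1 → σ⁻¹(1) = 2
σ(3) = 2 → σ⁻¹(2) = 3

σ⁻¹ = [2 3 1]


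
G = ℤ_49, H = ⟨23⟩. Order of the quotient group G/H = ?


|⟨23⟩| = n / gcd(23, 49) = 49 / 1 = 49
H is normal (ℤ_49 is abelian).
|G/H| = |G| / |H| = 49 / 49 = 1

|G/H| = 1


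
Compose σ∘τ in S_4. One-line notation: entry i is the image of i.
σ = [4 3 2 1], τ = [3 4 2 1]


σ∘τ: apply τ first, then σ
1 →τ 3 →σ 2
2 →τ 4 →σ 1
3 →τ 2 →σ 3
4 →τ 1 →σ 4

σ∘τ = [2 1 3 4]


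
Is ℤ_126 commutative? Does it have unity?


ℤ_126 is a commutative ring with unity 1; 126 = 2×63 is composite, so 2·63 ≡ 0 gives zero divisors (not an integral domain)
Commutative: Yes
Integral domain: No
Has unity: Yes

ℤ_126: Commutative=Yes, Unity=Yes


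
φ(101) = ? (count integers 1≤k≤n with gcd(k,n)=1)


Factor n: 101 = 101
φ(n) = n · ∏(1 - 1/p) over distinct primes p | n
φ(101) = 101 · (1 - 1/101) = 100

φ(101) = 100


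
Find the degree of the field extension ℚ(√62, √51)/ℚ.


[ℚ(√62,√51):ℚ] = [ℚ(√62,√51):ℚ(√62)]·[ℚ(√62):ℚ] = 2·2 = 4

[ℚ(√62, √51)/ℚ] = 4


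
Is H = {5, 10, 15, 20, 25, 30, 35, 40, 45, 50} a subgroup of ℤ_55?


Subgroup test for H = {5, 10, 15, 20, 25, 30, 35, 40, 45, 50} in (ℤ_55, +):
(1) 0 ∈ H? No
(2) Closure: for all a,b ∈ H, (a+b) mod 55 ∈ H? No  [counterexample: 5 + 50 = 0 ∉ H]
(3) Inverses: for all a ∈ H, -a mod 55 ∈ H? Yes

No, H is not a subgroup of ℤ_55


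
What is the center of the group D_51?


Z(G) = {g ∈ G | gx = xg for all x ∈ G}
For odd n, Z(D_n) = {e}: no nontrivial rotation commutes with all reflections

Z(D_51) = {e}


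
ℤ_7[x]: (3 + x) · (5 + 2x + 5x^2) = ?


Expand and collect like terms; reduce coefficients mod 7:
x^0: 3·5 = 15 ≡ 1 (mod 7)
x^1: 3·2 + 1·5 = 11 ≡ 4 (mod 7)
x^2: 3·5 + 1·2 = 17 ≡ 3 (mod 7)
x^3: 1·5 = 5 ≡ 5 (mod 7)
Result: 1 + 4x + 3x^2 + 5x^3

f · g = 1 + 4x + 3x^2 + 5x^3


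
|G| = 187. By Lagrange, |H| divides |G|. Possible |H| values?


Lagrange's theorem: |H| divides |G|
|G| = 187
Divisors of 187: 1, 11, 17, 187

Possible subgroup orders: {1, 11, 17, 187}


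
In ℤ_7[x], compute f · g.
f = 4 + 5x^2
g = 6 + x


Expand and collect like terms; reduce coefficients mod 7:
x^0: 4·6 = 24 ≡ 3 (mod 7)
x^1: 4·1 + 0·6 = 4 ≡ 4 (mod 7)
x^2: 0·1 + 5·6 = 30 ≡ 2 (mod 7)
x^3: 5·1 = 5 ≡ 5 (mod 7)
Result: 3 + 4x + 2x^2 + 5x^3

f · g = 3 + 4x + 2x^2 + 5x^3


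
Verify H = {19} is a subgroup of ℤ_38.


Subgroup test for H = {19} in (ℤ_38, +):
(1) 0 ∈ H? No
(2) Closure: for all a,b ∈ H, (a+b) mod 38 ∈ H? No  [counterexample: 19 + 19 = 0 ∉ H]
(3) Inverses: for all a ∈ H, -a mod 38 ∈ H? Yes

No, H is not a subgroup of ℤ_38


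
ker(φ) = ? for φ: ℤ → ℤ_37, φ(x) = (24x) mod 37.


Kernel = preimage of identity
ker(φ) = {x ∈ ℤ : 24x ≡ 0 (mod 37)}. gcd(24,37) = 1, so 24x ≡ 0 (mod 37) ⟺ x ≡ 0 (mod 37/1 = 37). Hence ker(φ) = 37ℤ

ker(φ) = 37ℤ


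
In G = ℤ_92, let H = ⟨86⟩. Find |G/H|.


|⟨86⟩| = n / gcd(86, 92) = 92 / 2 = 46
H is normal (ℤ_92 is abelian).
|G/H| = |G| / |H| = 92 / 46 = 2

|G/H| = 2


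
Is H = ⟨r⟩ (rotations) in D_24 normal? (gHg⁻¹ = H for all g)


H = ⟨r⟩ (rotations) in D_24
The rotation subgroup ⟨r⟩ has index 2 in D_24, so it is normal

Yes, normal subgroup


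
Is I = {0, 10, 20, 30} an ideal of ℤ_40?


Check ideal conditions for I = {0, 10, 20, 30} in ℤ_40:
(1) I is an additive subgroup? Yes
(2) For r ∈ ℤ_40 and a ∈ I: r·a ∈ I? Yes

Yes, I is an ideal of ℤ_40


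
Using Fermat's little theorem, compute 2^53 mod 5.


Fermat's little theorem: if p is prime and gcd(a,p)=1, then a^(p-1) ≡ 1 (mod p)
p = 5 is prime, gcd(2,5) = 1
Reduce exponent: 53 mod 4 = 1
So 2^53 ≡ 2^1 (mod 5)
2^1 mod 5 = 2

2^53 ≡ 2 (mod 5)


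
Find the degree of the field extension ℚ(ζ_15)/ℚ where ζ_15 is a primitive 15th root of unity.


[ℚ(ζ_n):ℚ] = deg Φ_n(x) = φ(n). Here φ(15) = 8

[ℚ(ζ_15)/ℚ where ζ_15 is a primitive 15th root of unity] = 8


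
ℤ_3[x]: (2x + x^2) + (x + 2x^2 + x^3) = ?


Add coefficients mod 3:
x^0: 0 + 0 = 0 (mod 3)
x^1: 2 + 1 = 0 (mod 3)
x^2: 1 + 2 = 0 (mod 3)
x^3: 0 + 1 = 1 (mod 3)
Result: x^3

f + g = x^3


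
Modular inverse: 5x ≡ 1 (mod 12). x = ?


Use the extended Euclidean algorithm to write 1 = 5·s + 12·t; then s mod 12 is the inverse.
Euclidean algorithm:
  5 = 0·12 + 5
  12 = 2·5 + 2
  5 = 2·2 + 1
  2 = 2·1 + 0
gcd(5,12) = 1
Back-substitution gives: 5·(5) + 12·(-2) = 1
So 5⁻¹ ≡ 5 ≡ 5 (mod 12)
Check: 5 × 5 = 25 ≡ 1 (mod 12) ✓

5⁻¹ ≡ 5 (mod 12)


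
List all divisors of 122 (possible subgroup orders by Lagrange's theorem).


Lagrange's theorem: |H| divides |G|
|G| = 122
Divisors of 122: 1, 2, 61, 122

Possible subgroup orders: {1, 2, 61, 122}


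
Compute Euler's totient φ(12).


φ(n) = count of k ∈ {1,...,n} with gcd(k,n)=1
Coprimes to 12: {1, 5, 7, 11}
Count: 4

φ(12) = 4


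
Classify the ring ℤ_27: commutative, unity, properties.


ℤ_27 is a commutative ring with unity 1; 27 = 3×9 is composite, so 3·9 ≡ 0 gives zero divisors (not an integral domain)
Commutative: Yes
Integral domain: No
Has unity: Yes

ℤ_27: Commutative=Yes, Unity=Yes


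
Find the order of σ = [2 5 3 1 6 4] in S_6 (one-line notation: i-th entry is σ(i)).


Cycle decomposition: (1 2 5 6 4)
Cycle lengths: 5
Order = lcm(5) = 5

ord(σ) = 5


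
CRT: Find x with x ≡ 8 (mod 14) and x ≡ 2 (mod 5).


m₁ = 14, m₂ = 5, gcd = 1, so CRT applies. M = m₁·m₂ = 70
Let M₁ = M/m₁ = 5, M₂ = M/m₂ = 14
Find y₁ ≡ M₁⁻¹ (mod m₁): 5⁻¹ ≡ 3 (mod 14)
Find y₂ ≡ M₂⁻¹ (mod m₂): 14⁻¹ ≡ 4 (mod 5)
x = a₁·M₁·y₁ + a₂·M₂·y₂ = 8·5·3 + 2·14·4 = 232
Reduce mod 70: x ≡ 22
Check: 22 mod 14 = 8 ✓, 22 mod 5 = 2 ✓

x ≡ 22 (mod 70)


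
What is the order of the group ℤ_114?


ℤ_n has n elements.

|ℤ_114| = 114


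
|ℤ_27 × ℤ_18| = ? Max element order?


|ℤ_27 × ℤ_18| = 27 × 18 = 486
Max element order = lcm(27,18) = 54
Cyclic? No (gcd=9)

|ℤ_27×ℤ_18| = 486, max element order = 54


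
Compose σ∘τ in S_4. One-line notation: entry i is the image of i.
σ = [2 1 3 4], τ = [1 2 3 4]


σ∘τ: apply τ first, then σ
1 →τ 1 →σ 2
2 →τ 2 →σ 1
3 →τ 3 →σ 3
4 →τ 4 →σ 4

σ∘τ = [2 1 3 4]


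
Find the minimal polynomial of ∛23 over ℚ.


∛23 satisfies x³ - 23 = 0, irreducible over ℚ (no rational root; 23 is not a perfect cube)

Minimal polynomial: x³ - 23


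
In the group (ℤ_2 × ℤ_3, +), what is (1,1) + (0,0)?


Operation: componentwise addition mod (2, 3)
(1,1) + (0,0) = ((a₁+b₁) mod 2, (a₂+b₂) mod 3) with a = (1,1), b = (0,0)

(1,1) + (0,0) = (1,1)


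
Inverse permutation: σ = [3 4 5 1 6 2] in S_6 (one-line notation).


To find σ⁻¹, swap domain and range:
σ(1) = 3 → σ⁻¹(3) = 1
σ(2) = 4 → σ⁻¹(4) = 2
σ(3) = 5 → σ⁻¹(5) = 3
σ(4) = 1 → σ⁻¹(1) = 4
σ(5) = 6 → σ⁻¹(6) = 5
σ(6) = 2 → σ⁻¹(2) = 6

σ⁻¹ = [4 6 1 2 3 5]


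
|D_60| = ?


|D_n| = 2n (n rotations and n reflections)
|D_60| = 2×60 = 120

|D_60| = 120


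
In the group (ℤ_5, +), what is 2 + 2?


Operation: addition mod 5
2 + 2 = (a + b) mod 5 with a = 2, b = 2

2 + 2 = 4


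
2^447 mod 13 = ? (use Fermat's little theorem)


Fermat's little theorem: if p is prime and gcd(a,p)=1, then a^(p-1) ≡ 1 (mod p)
p = 13 is prime, gcd(2,13) = 1
Reduce exponent: 447 mod 12 = 3
So 2^447 ≡ 2^3 (mod 13)
2^3 mod 13 = 8

2^447 ≡ 8 (mod 13)


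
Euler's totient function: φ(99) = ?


Factor n: 99 = 3^2 × 11
φ(n) = n · ∏(1 - 1/p) over distinct primes p | n
φ(99) = 99 · (1 - 1/3) · (1 - 1/11) = 60

φ(99) = 60


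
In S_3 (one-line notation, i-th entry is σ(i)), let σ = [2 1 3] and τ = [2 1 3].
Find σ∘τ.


σ∘τ: apply τ first, then σ
1 →τ 2 →σ 1
2 →τ 1 →σ 2
3 →τ 3 →σ 3

σ∘τ = [1 2 3]


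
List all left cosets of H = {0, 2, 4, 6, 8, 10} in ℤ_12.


H = {0, 2, 4, 6, 8, 10}, |H| = 6
Number of cosets = |G|/|H| = 12/6 = 2
0 + H = {0, 2, 4, 6, 8, 10}
1 + H = {1, 3, 5, 7, 9, 11}

Cosets: 0+H={0,2,4,6,8,10}; 1+H={1,3,5,7,9,11}


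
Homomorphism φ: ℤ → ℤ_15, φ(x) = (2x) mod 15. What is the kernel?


Kernel = preimage of identity
ker(φ) = {x ∈ ℤ : 2x ≡ 0 (mod 15)}. gcd(2,15) = 1, so 2x ≡ 0 (mod 15) ⟺ x ≡ 0 (mod 15/1 = 15). Hence ker(φ) = 15ℤ

ker(φ) = 15ℤ


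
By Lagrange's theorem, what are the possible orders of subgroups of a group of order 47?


Lagrange's theorem: |H| divides |G|
|G| = 47
Divisors of 47: 1, 47

Possible subgroup orders: {1, 47}


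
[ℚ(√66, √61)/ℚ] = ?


[ℚ(√66,√61):ℚ] = [ℚ(√66,√61):ℚ(√66)]·[ℚ(√66):ℚ] = 2·2 = 4

[ℚ(√66, √61)/ℚ] = 4


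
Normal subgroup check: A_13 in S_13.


H = A_13 in S_13
A_13 has index 2 in S_13, and every subgroup of index 2 is normal

Yes, normal subgroup


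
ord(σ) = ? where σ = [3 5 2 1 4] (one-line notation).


Cycle decomposition: (1 3 2 5 4)
Cycle lengths: 5
Order = lcm(5) = 5

ord(σ) = 5


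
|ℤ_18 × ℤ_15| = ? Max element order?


|ℤ_18 × ℤ_15| = 18 × 15 = 270
Max element order = lcm(18,15) = 90
Cyclic? No (gcd=3)

|ℤ_18×ℤ_15| = 270, max element order = 90


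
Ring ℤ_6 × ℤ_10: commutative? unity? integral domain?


Direct product ring; commutative with unity (1,1); but (1,0)·(0,1) = (0,0) gives zero divisors, so not an integral domain
Commutative: Yes
Integral domain: No
Has unity: Yes

ℤ_6 × ℤ_10: Commutative=Yes, Unity=Yes


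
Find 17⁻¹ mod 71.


Use the extended Euclidean algorithm to write 1 = 17·s + 71·t; then s mod 71 is the inverse.
Euclidean algorithm:
  17 = 0·71 + 17
  71 = 4·17 + 3
  17 = 5·3 + 2
  3 = 1·2 + 1
  2 = 2·1 + 0
gcd(17,71) = 1
Back-substitution gives: 17·(-25) + 71·(6) = 1
So 17⁻¹ ≡ -25 ≡ 46 (mod 71)
Check: 17 × 46 = 782 ≡ 1 (mod 71) ✓

17⁻¹ ≡ 46 (mod 71)


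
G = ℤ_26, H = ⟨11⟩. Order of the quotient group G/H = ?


|⟨11⟩| = n / gcd(11, 26) = 26 / 1 = 26
H is normal (ℤ_26 is abelian).
|G/H| = |G| / |H| = 26 / 26 = 1

|G/H| = 1


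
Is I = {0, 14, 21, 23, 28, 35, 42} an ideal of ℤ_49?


Check ideal conditions for I = {0, 14, 21, 23, 28, 35, 42} in ℤ_49:
(1) I is an additive subgroup? No
(2) For r ∈ ℤ_49 and a ∈ I: r·a ∈ I? No  [counterexample: r=2, a=23, r·a mod 49 = 46 ∉ I]

No, I is not an ideal of ℤ_49


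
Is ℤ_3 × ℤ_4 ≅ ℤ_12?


Comparing ℤ_3 × ℤ_4 and ℤ_12:
gcd(3,4) = 1, so ℤ_3 × ℤ_4 ≅ ℤ_12 (CRT)

Yes, ℤ_3 × ℤ_4 ≅ ℤ_12


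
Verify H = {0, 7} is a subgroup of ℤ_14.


Subgroup test for H = {0, 7} in (ℤ_14, +):
(1) 0 ∈ H? Yes
(2) Closure: for all a,b ∈ H, (a+b) mod 14 ∈ H? Yes
(3) Inverses: for all a ∈ H, -a mod 14 ∈ H? Yes

Yes, H is a subgroup of ℤ_14


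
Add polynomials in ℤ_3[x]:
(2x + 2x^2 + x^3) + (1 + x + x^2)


Add coefficients mod 3:
x^0: 0 + 1 = 1 (mod 3)
x^1: 2 + 1 = 0 (mod 3)
x^2: 2 + 1 = 0 (mod 3)
x^3: 1 + 0 = 1 (mod 3)
Result: 1 + x^3

f + g = 1 + x^3


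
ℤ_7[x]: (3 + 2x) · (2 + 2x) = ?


Expand and collect like terms; reduce coefficients mod 7:
x^0: 3·2 = 6 ≡ 6 (mod 7)
x^1: 3·2 + 2·2 = 10 ≡ 3 (mod 7)
x^2: 2·2 = 4 ≡ 4 (mod 7)
Result: 6 + 3x + 4x^2

f · g = 6 + 3x + 4x^2


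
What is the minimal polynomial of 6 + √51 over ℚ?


Let α = 6 + √51. Then α - 6 = √51, so (α - 6)² = 51, giving α² - 12α - 15 = 0. Degree 2 and α ∉ ℚ, so this is the minimal polynomial.

Minimal polynomial: x² - 12x - 15


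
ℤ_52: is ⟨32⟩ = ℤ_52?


g generates ℤ_n iff gcd(g, n) = 1
gcd(32, 52) = 4
Since gcd = 4 ≠ 1, ⟨32⟩ has order 13 < 52, so 32 is not a generator.

No, 32 does not generate ℤ_52


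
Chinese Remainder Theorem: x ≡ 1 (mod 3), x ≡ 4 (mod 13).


m₁ = 3, m₂ = 13, gcd = 1, so CRT applies. M = m₁·m₂ = 39
Let M₁ = M/m₁ = 13, M₂ = M/m₂ = 3
Find y₁ ≡ M₁⁻¹ (mod m₁): 13⁻¹ ≡ 1 (mod 3)
Find y₂ ≡ M₂⁻¹ (mod m₂): 3⁻¹ ≡ 9 (mod 13)
x = a₁·M₁·y₁ + a₂·M₂·y₂ = 1·13·1 + 4·3·9 = 121
Reduce mod 39: x ≡ 4
Check: 4 mod 3 = 1 ✓, 4 mod 13 = 4 ✓

x ≡ 4 (mod 39)


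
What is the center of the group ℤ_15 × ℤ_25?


Z(G) = {g ∈ G | gx = xg for all x ∈ G}
Direct product of abelian groups is abelian, so Z(G) = G

Z(ℤ_15 × ℤ_25) = ℤ_15 × ℤ_25


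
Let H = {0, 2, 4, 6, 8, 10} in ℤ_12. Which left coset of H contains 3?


3 + H = {3 + h (mod 12) : h ∈ H}
3+0=3, 3+2=5, 3+4=7, 3+6=9, 3+8=11, 3+10=1
3 + H = {1, 3, 5, 7, 9, 11} = 1 + H

3 + H = {1, 3, 5, 7, 9, 11}


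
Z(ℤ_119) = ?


Z(G) = {g ∈ G | gx = xg for all x ∈ G}
ℤ_119 is abelian, so Z(G) = G

Z(ℤ_119) = ℤ_119


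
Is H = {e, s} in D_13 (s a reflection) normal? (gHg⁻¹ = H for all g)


H = {e, s} in D_13 (s a reflection)
r·s·r⁻¹ = sr⁻² ≠ s for n ≥ 3, so {e, s} is not closed under conjugation

No, not a normal subgroup


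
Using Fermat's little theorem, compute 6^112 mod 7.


Fermat's little theorem: if p is prime and gcd(a,p)=1, then a^(p-1) ≡ 1 (mod p)
p = 7 is prime, gcd(6,7) = 1
Reduce exponent: 112 mod 6 = 4
So 6^112 ≡ 6^4 (mod 7)
6^4 mod 7 = 1

6^112 ≡ 1 (mod 7)


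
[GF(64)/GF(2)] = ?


GF(64) = GF(2^6), so the extension degree is 6

[GF(64)/GF(2)] = 6


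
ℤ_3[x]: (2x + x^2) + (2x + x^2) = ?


Add coefficients mod 3:
x^0: 0 + 0 = 0 (mod 3)
x^1: 2 + 2 = 1 (mod 3)
x^2: 1 + 1 = 2 (mod 3)
Result: x + 2x^2

f + g = x + 2x^2


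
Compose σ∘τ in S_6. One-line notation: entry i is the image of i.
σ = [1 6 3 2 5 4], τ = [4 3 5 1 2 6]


σ∘τ: apply τ first, then σ
1 →τ 4 →σ 2
2 →τ 3 →σ 3
3 →τ 5 →σ 5
4 →τ 1 →σ 1
5 →τ 2 →σ 6
6 →τ 6 →σ 4

σ∘τ = [2 3 5 1 6 4]


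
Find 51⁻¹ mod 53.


Use the extended Euclidean algorithm to write 1 = 51·s + 53·t; then s mod 53 is the inverse.
Euclidean algorithm:
  51 = 0·53 + 51
  53 = 1·51 + 2
  51 = 25·2 + 1
  2 = 2·1 + 0
gcd(51,53) = 1
Back-substitution gives: 51·(26) + 53·(-25) = 1
So 51⁻¹ ≡ 26 ≡ 26 (mod 53)
Check: 51 × 26 = 1326 ≡ 1 (mod 53) ✓

51⁻¹ ≡ 26 (mod 53)


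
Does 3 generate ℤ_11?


g generates ℤ_n iff gcd(g, n) = 1
gcd(3, 11) = 1
Since gcd = 1, 3 is a generator.

Yes, 3 generates ℤ_11


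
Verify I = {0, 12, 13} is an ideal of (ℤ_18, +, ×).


Check ideal conditions for I = {0, 12, 13} in ℤ_18:
(1) I is an additive subgroup? No
(2) For r ∈ ℤ_18 and a ∈ I: r·a ∈ I? No  [counterexample: r=2, a=12, r·a mod 18 = 6 ∉ I]

No, I is not an ideal of ℤ_18


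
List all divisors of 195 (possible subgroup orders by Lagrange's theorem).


Lagrange's theorem: |H| divides |G|
|G| = 195
Divisors of 195: 1, 3, 5, 13, 15, 39, 65, 195

Possible subgroup orders: {1, 3, 5, 13, 15, 39, 65, 195}


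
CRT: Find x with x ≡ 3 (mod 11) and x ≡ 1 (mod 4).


m₁ = 11, m₂ = 4, gcd = 1, so CRT applies. M = m₁·m₂ = 44
Let M₁ = M/m₁ = 4, M₂ = M/m₂ = 11
Find y₁ ≡ M₁⁻¹ (mod m₁): 4⁻¹ ≡ 3 (mod 11)
Find y₂ ≡ M₂⁻¹ (mod m₂): 11⁻¹ ≡ 3 (mod 4)
x = a₁·M₁·y₁ + a₂·M₂·y₂ = 3·4·3 + 1·11·3 = 69
Reduce mod 44: x ≡ 25
Check: 25 mod 11 = 3 ✓, 25 mod 4 = 1 ✓

x ≡ 25 (mod 44)


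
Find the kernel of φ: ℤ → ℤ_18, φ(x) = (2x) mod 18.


Kernel = preimage of identity
ker(φ) = {x ∈ ℤ : 2x ≡ 0 (mod 18)}. gcd(2,18) = 2, so 2x ≡ 0 (mod 18) ⟺ x ≡ 0 (mod 18/2 = 9). Hence ker(φ) = 9ℤ

ker(φ) = 9ℤ


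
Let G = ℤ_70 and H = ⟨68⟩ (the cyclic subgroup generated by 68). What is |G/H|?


|⟨68⟩| = n / gcd(68, 70) = 70 / 2 = 35
H is normal (ℤ_70 is abelian).
|G/H| = |G| / |H| = 70 / 35 = 2

|G/H| = 2


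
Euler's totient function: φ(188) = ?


Factor n: 188 = 2^2 × 47
φ(n) = n · ∏(1 - 1/p) over distinct primes p | n
φ(188) = 188 · (1 - 1/2) · (1 - 1/47) = 92

φ(188) = 92


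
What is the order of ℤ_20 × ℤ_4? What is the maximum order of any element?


|ℤ_20 × ℤ_4| = 20 × 4 = 80
Max element order = lcm(20,4) = 20
Cyclic? No (gcd=4)

|ℤ_20×ℤ_4| = 80, max element order = 20


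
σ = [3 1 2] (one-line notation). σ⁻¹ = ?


To find σ⁻¹, swap domain and range:
σ(1) = 3 → σ⁻¹(3) = 1
σ(2) = 1 → σ⁻¹(1) = 2
σ(3) = 2 → σ⁻¹(2) = 3

σ⁻¹ = [2 3 1]


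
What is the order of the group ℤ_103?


ℤ_n has n elements.

|ℤ_103| = 103


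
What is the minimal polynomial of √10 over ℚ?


√10 satisfies x² - 10 = 0, irreducible over ℚ since 10 is squarefree

Minimal polynomial: x² - 10
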